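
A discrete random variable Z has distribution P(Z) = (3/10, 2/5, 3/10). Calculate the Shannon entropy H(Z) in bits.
1.5710 bits

Shannon entropy is H(X) = -Σ p(x) log p(x).

For P = (3/10, 2/5, 3/10):
H = -3/10 × log_2(3/10) -2/5 × log_2(2/5) -3/10 × log_2(3/10)
H = 1.5710 bits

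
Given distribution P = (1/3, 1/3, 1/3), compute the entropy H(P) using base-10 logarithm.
0.4771 dits

Shannon entropy is H(X) = -Σ p(x) log p(x).

For P = (1/3, 1/3, 1/3):
H = -1/3 × log_10(1/3) -1/3 × log_10(1/3) -1/3 × log_10(1/3)
H = 0.4771 dits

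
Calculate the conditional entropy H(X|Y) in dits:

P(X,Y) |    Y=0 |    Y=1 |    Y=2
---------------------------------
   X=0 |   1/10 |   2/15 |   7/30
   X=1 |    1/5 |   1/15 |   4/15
0.2882 dits

Using the chain rule: H(X|Y) = H(X,Y) - H(Y)

First, compute H(X,Y) = 0.7354 dits

Marginal P(Y) = (3/10, 1/5, 1/2)
H(Y) = 0.4472 dits

H(X|Y) = H(X,Y) - H(Y) = 0.7354 - 0.4472 = 0.2882 dits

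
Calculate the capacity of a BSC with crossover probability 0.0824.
0.5894 bits

For a binary symmetric channel (BSC) with error probability p:
Capacity C = 1 - H(p) bits per symbol

where H(p) = -p log₂(p) - (1-p) log₂(1-p) is the binary entropy function.

H(0.0824) = 0.4106 bits
C = 1 - 0.4106 = 0.5894 bits per symbol

This means we can reliably transmit up to 0.5894 bits of information per channel use.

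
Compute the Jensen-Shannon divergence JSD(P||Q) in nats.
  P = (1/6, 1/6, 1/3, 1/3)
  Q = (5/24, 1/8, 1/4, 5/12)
0.0080 nats

Jensen-Shannon divergence is:
JSD(P||Q) = 0.5 × D_KL(P||M) + 0.5 × D_KL(Q||M)
where M = 0.5 × (P + Q) is the mixture distribution.

M = 0.5 × (1/6, 1/6, 1/3, 1/3) + 0.5 × (5/24, 1/8, 1/4, 5/12) = (3/16, 0.145833, 7/24, 3/8)

D_KL(P||M) = 0.0079 nats
D_KL(Q||M) = 0.0080 nats

JSD(P||Q) = 0.5 × 0.0079 + 0.5 × 0.0080 = 0.0080 nats

Unlike KL divergence, JSD is symmetric and bounded: 0 ≤ JSD ≤ log(2).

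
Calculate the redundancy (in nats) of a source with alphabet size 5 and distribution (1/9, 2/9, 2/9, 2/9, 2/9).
0.0283 nats

Redundancy measures how far a source is from maximum entropy:
R = H_max - H(X)

Maximum entropy for 5 symbols: H_max = log_e(5) = 1.6094 nats
Actual entropy: H(X) = 1.5811 nats
Redundancy: R = 1.6094 - 1.5811 = 0.0283 nats

This redundancy represents potential for compression: the source could be compressed by 0.0283 nats per symbol.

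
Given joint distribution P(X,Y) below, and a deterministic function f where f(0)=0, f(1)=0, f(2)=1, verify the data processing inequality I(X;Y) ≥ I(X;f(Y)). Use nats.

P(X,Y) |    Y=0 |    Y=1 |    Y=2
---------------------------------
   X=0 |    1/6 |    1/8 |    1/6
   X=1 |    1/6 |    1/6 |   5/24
I(X;Y) = 0.0018, I(X;f(Y)) = 0.0002, inequality holds: 0.0018 ≥ 0.0002

Data Processing Inequality: For any Markov chain X → Y → Z, we have I(X;Y) ≥ I(X;Z).

Here Z = f(Y) is a deterministic function of Y, forming X → Y → Z.

Original I(X;Y) = 0.0018 nats

After applying f:
P(X,Z) where Z=f(Y):
- P(X,Z=0) = P(X,Y=0) + P(X,Y=1)
- P(X,Z=1) = P(X,Y=2)

I(X;Z) = I(X;f(Y)) = 0.0002 nats

Verification: 0.0018 ≥ 0.0002 ✓

Information cannot be created by processing; the function f can only lose information about X.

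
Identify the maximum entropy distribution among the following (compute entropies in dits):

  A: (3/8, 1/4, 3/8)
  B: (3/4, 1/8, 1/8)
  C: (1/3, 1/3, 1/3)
C

For a discrete distribution over n outcomes, entropy is maximized by the uniform distribution.

Computing entropies:
H(A) = 0.4700 dits
H(B) = 0.3195 dits
H(C) = 0.4771 dits

The uniform distribution (where all probabilities equal 1/3) achieves the maximum entropy of log_10(3) = 0.4771 dits.

Distribution C has the highest entropy.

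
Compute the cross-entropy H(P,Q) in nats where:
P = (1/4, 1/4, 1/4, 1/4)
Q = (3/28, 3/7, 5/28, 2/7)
1.5141 nats

Cross-entropy: H(P,Q) = -Σ p(x) log q(x)

Alternatively: H(P,Q) = H(P) + D_KL(P||Q)
H(P) = 1.3863 nats
D_KL(P||Q) = 0.1278 nats

H(P,Q) = 1.3863 + 0.1278 = 1.5141 nats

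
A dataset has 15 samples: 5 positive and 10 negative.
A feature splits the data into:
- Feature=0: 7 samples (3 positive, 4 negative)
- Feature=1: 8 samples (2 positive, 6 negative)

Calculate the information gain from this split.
0.0258 bits

Information Gain = H(Y) - H(Y|Feature)

Before split:
P(positive) = 5/15 = 0.3333
H(Y) = 0.9183 bits

After split:
Feature=0: H = 0.9852 bits (weight = 7/15)
Feature=1: H = 0.8113 bits (weight = 8/15)
H(Y|Feature) = (7/15)×0.9852 + (8/15)×0.8113 = 0.8925 bits

Information Gain = 0.9183 - 0.8925 = 0.0258 bits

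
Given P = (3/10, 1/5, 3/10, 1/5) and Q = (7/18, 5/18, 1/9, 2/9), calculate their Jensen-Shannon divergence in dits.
0.0125 dits

Jensen-Shannon divergence is:
JSD(P||Q) = 0.5 × D_KL(P||M) + 0.5 × D_KL(Q||M)
where M = 0.5 × (P + Q) is the mixture distribution.

M = 0.5 × (3/10, 1/5, 3/10, 1/5) + 0.5 × (7/18, 5/18, 1/9, 2/9) = (0.344444, 0.238889, 0.205556, 0.211111)

D_KL(P||M) = 0.0111 dits
D_KL(Q||M) = 0.0140 dits

JSD(P||Q) = 0.5 × 0.0111 + 0.5 × 0.0140 = 0.0125 dits

Unlike KL divergence, JSD is symmetric and bounded: 0 ≤ JSD ≤ log(2).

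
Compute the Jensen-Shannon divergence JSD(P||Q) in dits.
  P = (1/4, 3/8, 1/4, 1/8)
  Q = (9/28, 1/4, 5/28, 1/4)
0.0096 dits

Jensen-Shannon divergence is:
JSD(P||Q) = 0.5 × D_KL(P||M) + 0.5 × D_KL(Q||M)
where M = 0.5 × (P + Q) is the mixture distribution.

M = 0.5 × (1/4, 3/8, 1/4, 1/8) + 0.5 × (9/28, 1/4, 5/28, 1/4) = (2/7, 5/16, 3/14, 3/16)

D_KL(P||M) = 0.0099 dits
D_KL(Q||M) = 0.0093 dits

JSD(P||Q) = 0.5 × 0.0099 + 0.5 × 0.0093 = 0.0096 dits

Unlike KL divergence, JSD is symmetric and bounded: 0 ≤ JSD ≤ log(2).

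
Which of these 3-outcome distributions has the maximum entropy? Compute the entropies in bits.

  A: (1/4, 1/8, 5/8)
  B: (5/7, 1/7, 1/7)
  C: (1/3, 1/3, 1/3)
C

For a discrete distribution over n outcomes, entropy is maximized by the uniform distribution.

Computing entropies:
H(A) = 1.2988 bits
H(B) = 1.1488 bits
H(C) = 1.5850 bits

The uniform distribution (where all probabilities equal 1/3) achieves the maximum entropy of log_2(3) = 1.5850 bits.

Distribution C has the highest entropy.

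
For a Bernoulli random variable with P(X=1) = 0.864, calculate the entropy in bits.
0.5737 bits

The binary entropy function is:
H(p) = -p log(p) - (1-p) log(1-p)

H(0.864) = -0.864 × log_2(0.864) - 0.136 × log_2(0.136)
H(0.864) = 0.5737 bits

Note: Binary entropy is maximized at p=0.5 (H=1 bit) and minimized at p=0 or p=1 (H=0).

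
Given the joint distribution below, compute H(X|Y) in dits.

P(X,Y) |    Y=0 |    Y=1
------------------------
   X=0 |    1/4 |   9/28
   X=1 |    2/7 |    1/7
0.2852 dits

Using the chain rule: H(X|Y) = H(X,Y) - H(Y)

First, compute H(X,Y) = 0.5851 dits

Marginal P(Y) = (15/28, 13/28)
H(Y) = 0.2999 dits

H(X|Y) = H(X,Y) - H(Y) = 0.5851 - 0.2999 = 0.2852 dits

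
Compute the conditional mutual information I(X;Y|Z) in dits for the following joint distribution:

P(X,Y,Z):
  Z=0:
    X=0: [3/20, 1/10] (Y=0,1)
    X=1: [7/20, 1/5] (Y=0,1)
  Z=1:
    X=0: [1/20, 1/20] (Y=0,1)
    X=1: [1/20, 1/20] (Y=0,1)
0.0002 dits

Conditional mutual information: I(X;Y|Z) = H(X|Z) + H(Y|Z) - H(X,Y|Z)

H(Z) = 0.2173
H(X,Z) = 0.4933 → H(X|Z) = 0.2760
H(Y,Z) = 0.5074 → H(Y|Z) = 0.2901
H(X,Y,Z) = 0.7832 → H(X,Y|Z) = 0.5658

I(X;Y|Z) = 0.2760 + 0.2901 - 0.5658 = 0.0002 dits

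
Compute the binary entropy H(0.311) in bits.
0.8943 bits

The binary entropy function is:
H(p) = -p log(p) - (1-p) log(1-p)

H(0.311) = -0.311 × log_2(0.311) - 0.689 × log_2(0.689)
H(0.311) = 0.8943 bits

Note: Binary entropy is maximized at p=0.5 (H=1 bit) and minimized at p=0 or p=1 (H=0).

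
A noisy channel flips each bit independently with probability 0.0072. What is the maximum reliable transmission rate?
0.9384 bits

For a binary symmetric channel (BSC) with error probability p:
Capacity C = 1 - H(p) bits per symbol

where H(p) = -p log₂(p) - (1-p) log₂(1-p) is the binary entropy function.

H(0.0072) = 0.0616 bits
C = 1 - 0.0616 = 0.9384 bits per symbol

This means we can reliably transmit up to 0.9384 bits of information per channel use.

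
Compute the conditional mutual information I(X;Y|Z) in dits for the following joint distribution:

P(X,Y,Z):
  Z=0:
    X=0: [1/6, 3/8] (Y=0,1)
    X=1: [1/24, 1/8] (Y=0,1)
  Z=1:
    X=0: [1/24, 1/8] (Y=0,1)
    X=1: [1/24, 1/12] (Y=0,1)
0.0010 dits

Conditional mutual information: I(X;Y|Z) = H(X|Z) + H(Y|Z) - H(X,Y|Z)

H(Z) = 0.2622
H(X,Z) = 0.5165 → H(X|Z) = 0.2543
H(Y,Z) = 0.5243 → H(Y|Z) = 0.2621
H(X,Y,Z) = 0.7777 → H(X,Y|Z) = 0.5155

I(X;Y|Z) = 0.2543 + 0.2621 - 0.5155 = 0.0010 dits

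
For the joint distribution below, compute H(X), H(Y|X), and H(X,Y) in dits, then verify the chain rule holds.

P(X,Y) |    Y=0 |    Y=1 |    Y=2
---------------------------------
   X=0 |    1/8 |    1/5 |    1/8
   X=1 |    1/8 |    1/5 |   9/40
H(X,Y) = 0.7640, H(X) = 0.2989, H(Y|X) = 0.4652 (all in dits)

Chain rule: H(X,Y) = H(X) + H(Y|X)

Left side — joint entropy directly:
H(X,Y) = -Σ p(x,y) log p(x,y) = 0.7640 dits

Right side — compute H(Y|X) from the conditional distributions:
P(X) = (9/20, 11/20), so H(X) = 0.2989 dits
H(Y|X) = Σ_x P(X=x) · H(Y|X=x):
  P(Y|X=0) = (5/18, 4/9, 5/18), H(Y|X=0) = 0.4656, weight P(X=0) = 9/20
  P(Y|X=1) = (5/22, 4/11, 9/22), H(Y|X=1) = 0.4648, weight P(X=1) = 11/20
H(Y|X) = 0.4652 dits

H(X) + H(Y|X) = 0.2989 + 0.4652 = 0.7640 dits

Both sides equal 0.7640 dits. ✓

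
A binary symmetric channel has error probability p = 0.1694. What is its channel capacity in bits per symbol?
0.3437 bits

For a binary symmetric channel (BSC) with error probability p:
Capacity C = 1 - H(p) bits per symbol

where H(p) = -p log₂(p) - (1-p) log₂(1-p) is the binary entropy function.

H(0.1694) = 0.6563 bits
C = 1 - 0.6563 = 0.3437 bits per symbol

This means we can reliably transmit up to 0.3437 bits of information per channel use.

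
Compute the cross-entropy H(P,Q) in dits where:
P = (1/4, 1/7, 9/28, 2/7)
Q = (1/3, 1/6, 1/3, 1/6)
0.6061 dits

Cross-entropy: H(P,Q) = -Σ p(x) log q(x)

Alternatively: H(P,Q) = H(P) + D_KL(P||Q)
H(P) = 0.5851 dits
D_KL(P||Q) = 0.0210 dits

H(P,Q) = 0.5851 + 0.0210 = 0.6061 dits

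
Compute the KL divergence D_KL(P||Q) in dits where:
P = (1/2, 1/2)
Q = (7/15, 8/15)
0.0010 dits

KL divergence: D_KL(P||Q) = Σ p(x) log(p(x)/q(x))

Computing term by term:
  x=0: 1/2 × log_10[(1/2)/(7/15)] = 1/2 × 0.0300 = 0.0150
  x=1: 1/2 × log_10[(1/2)/(8/15)] = 1/2 × -0.0280 = -0.0140

D_KL(P||Q) = 0.0010 dits

Note: KL divergence is always non-negative and equals 0 iff P = Q.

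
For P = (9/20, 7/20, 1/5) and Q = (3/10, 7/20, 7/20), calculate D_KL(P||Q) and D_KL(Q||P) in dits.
D_KL(P||Q) = 0.0306, D_KL(Q||P) = 0.0322

KL divergence is not symmetric: D_KL(P||Q) ≠ D_KL(Q||P) in general.

D_KL(P||Q) = 0.0306 dits
D_KL(Q||P) = 0.0322 dits

No, they are not equal!

This asymmetry is why KL divergence is not a true distance metric.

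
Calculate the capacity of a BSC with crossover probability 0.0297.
0.8071 bits

For a binary symmetric channel (BSC) with error probability p:
Capacity C = 1 - H(p) bits per symbol

where H(p) = -p log₂(p) - (1-p) log₂(1-p) is the binary entropy function.

H(0.0297) = 0.1929 bits
C = 1 - 0.1929 = 0.8071 bits per symbol

This means we can reliably transmit up to 0.8071 bits of information per channel use.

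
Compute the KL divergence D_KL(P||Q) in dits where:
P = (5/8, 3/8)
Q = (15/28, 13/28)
0.0071 dits

KL divergence: D_KL(P||Q) = Σ p(x) log(p(x)/q(x))

Computing term by term:
  x=0: 5/8 × log_10[(5/8)/(15/28)] = 5/8 × 0.0669 = 0.0418
  x=1: 3/8 × log_10[(3/8)/(13/28)] = 3/8 × -0.0928 = -0.0348

D_KL(P||Q) = 0.0071 dits

Note: KL divergence is always non-negative and equals 0 iff P = Q.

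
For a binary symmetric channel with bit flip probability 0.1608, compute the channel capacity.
0.3638 bits

For a binary symmetric channel (BSC) with error probability p:
Capacity C = 1 - H(p) bits per symbol

where H(p) = -p log₂(p) - (1-p) log₂(1-p) is the binary entropy function.

H(0.1608) = 0.6362 bits
C = 1 - 0.6362 = 0.3638 bits per symbol

This means we can reliably transmit up to 0.3638 bits of information per channel use.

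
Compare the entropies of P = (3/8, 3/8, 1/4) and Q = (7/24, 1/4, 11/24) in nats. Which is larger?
P

Computing entropies in nats:
H(P) = 1.0822
H(Q) = 1.0635

Distribution P has higher entropy.

Intuition: The distribution closer to uniform (more spread out) has higher entropy.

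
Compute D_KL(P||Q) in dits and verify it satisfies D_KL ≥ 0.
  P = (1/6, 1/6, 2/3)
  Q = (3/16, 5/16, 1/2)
0.0293 dits

KL divergence satisfies the Gibbs inequality: D_KL(P||Q) ≥ 0 for all distributions P, Q.

D_KL(P||Q) = Σ p(x) log(p(x)/q(x))
Term by term:
  x=0: 1/6 × log_10[(1/6)/(3/16)] = -0.0085
  x=1: 1/6 × log_10[(1/6)/(5/16)] = -0.0455
  x=2: 2/3 × log_10[(2/3)/(1/2)] = 0.0833
D_KL(P||Q) = 0.0293 dits

D_KL(P||Q) = 0.0293 ≥ 0 ✓

This non-negativity is a fundamental property: relative entropy cannot be negative because it measures how different Q is from P.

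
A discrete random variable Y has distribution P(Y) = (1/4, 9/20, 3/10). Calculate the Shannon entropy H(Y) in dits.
0.4634 dits

Shannon entropy is H(X) = -Σ p(x) log p(x).

For P = (1/4, 9/20, 3/10):
H = -1/4 × log_10(1/4) -9/20 × log_10(9/20) -3/10 × log_10(3/10)
H = 0.4634 dits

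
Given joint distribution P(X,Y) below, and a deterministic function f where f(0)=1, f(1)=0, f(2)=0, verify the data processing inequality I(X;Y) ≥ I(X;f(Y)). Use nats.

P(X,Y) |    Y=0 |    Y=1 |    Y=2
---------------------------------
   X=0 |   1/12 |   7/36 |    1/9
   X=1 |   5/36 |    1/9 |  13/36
I(X;Y) = 0.0633, I(X;f(Y)) = 0.0001, inequality holds: 0.0633 ≥ 0.0001

Data Processing Inequality: For any Markov chain X → Y → Z, we have I(X;Y) ≥ I(X;Z).

Here Z = f(Y) is a deterministic function of Y, forming X → Y → Z.

Original I(X;Y) = 0.0633 nats

After applying f:
P(X,Z) where Z=f(Y):
- P(X,Z=0) = P(X,Y=1) + P(X,Y=2)
- P(X,Z=1) = P(X,Y=0)

I(X;Z) = I(X;f(Y)) = 0.0001 nats

Verification: 0.0633 ≥ 0.0001 ✓

Information cannot be created by processing; the function f can only lose information about X.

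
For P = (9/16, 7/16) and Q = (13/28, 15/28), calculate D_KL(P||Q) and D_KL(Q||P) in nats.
D_KL(P||Q) = 0.0193, D_KL(Q||P) = 0.0194

KL divergence is not symmetric: D_KL(P||Q) ≠ D_KL(Q||P) in general.

D_KL(P||Q) = 0.0193 nats
D_KL(Q||P) = 0.0194 nats

No, they are not equal!

This asymmetry is why KL divergence is not a true distance metric.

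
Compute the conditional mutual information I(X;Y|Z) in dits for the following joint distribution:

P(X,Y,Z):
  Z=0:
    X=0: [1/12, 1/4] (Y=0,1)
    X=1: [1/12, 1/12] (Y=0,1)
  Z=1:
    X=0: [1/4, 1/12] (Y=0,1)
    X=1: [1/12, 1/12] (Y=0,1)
0.0133 dits

Conditional mutual information: I(X;Y|Z) = H(X|Z) + H(Y|Z) - H(X,Y|Z)

H(Z) = 0.3010
H(X,Z) = 0.5775 → H(X|Z) = 0.2764
H(Y,Z) = 0.5775 → H(Y|Z) = 0.2764
H(X,Y,Z) = 0.8406 → H(X,Y|Z) = 0.5396

I(X;Y|Z) = 0.2764 + 0.2764 - 0.5396 = 0.0133 dits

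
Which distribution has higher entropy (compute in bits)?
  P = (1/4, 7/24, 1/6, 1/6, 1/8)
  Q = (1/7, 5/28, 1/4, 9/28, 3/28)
P

Computing entropies in bits:
H(P) = 2.2551
H(Q) = 2.2165

Distribution P has higher entropy.

Intuition: The distribution closer to uniform (more spread out) has higher entropy.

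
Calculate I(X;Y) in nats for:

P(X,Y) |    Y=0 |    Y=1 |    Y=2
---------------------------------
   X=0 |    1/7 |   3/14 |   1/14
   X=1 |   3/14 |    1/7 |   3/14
0.0415 nats

Mutual information: I(X;Y) = H(X) + H(Y) - H(X,Y)

Marginals:
P(X) = (3/7, 4/7), H(X) = 0.6829 nats
P(Y) = (5/14, 5/14, 2/7), H(Y) = 1.0934 nats

Joint entropy: H(X,Y) = 1.7348 nats

I(X;Y) = 0.6829 + 1.0934 - 1.7348 = 0.0415 nats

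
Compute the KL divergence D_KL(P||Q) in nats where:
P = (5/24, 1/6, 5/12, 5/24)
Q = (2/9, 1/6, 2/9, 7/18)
0.1184 nats

KL divergence: D_KL(P||Q) = Σ p(x) log(p(x)/q(x))

Computing term by term:
  x=0: 5/24 × log_e[(5/24)/(2/9)] = 5/24 × -0.0645 = -0.0134
  x=1: 1/6 × log_e[(1/6)/(1/6)] = 1/6 × 0.0000 = 0.0000
  x=2: 5/12 × log_e[(5/12)/(2/9)] = 5/12 × 0.6286 = 0.2619
  x=3: 5/24 × log_e[(5/24)/(7/18)] = 5/24 × -0.6242 = -0.1300

D_KL(P||Q) = 0.1184 nats

Note: KL divergence is always non-negative and equals 0 iff P = Q.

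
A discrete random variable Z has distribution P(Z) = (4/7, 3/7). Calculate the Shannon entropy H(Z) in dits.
0.2966 dits

Shannon entropy is H(X) = -Σ p(x) log p(x).

For P = (4/7, 3/7):
H = -4/7 × log_10(4/7) -3/7 × log_10(3/7)
H = 0.2966 dits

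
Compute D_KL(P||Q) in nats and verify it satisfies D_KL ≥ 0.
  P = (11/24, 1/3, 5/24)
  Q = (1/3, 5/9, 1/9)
0.1066 nats

KL divergence satisfies the Gibbs inequality: D_KL(P||Q) ≥ 0 for all distributions P, Q.

D_KL(P||Q) = Σ p(x) log(p(x)/q(x))
Term by term:
  x=0: 11/24 × log_e[(11/24)/(1/3)] = 0.1460
  x=1: 1/3 × log_e[(1/3)/(5/9)] = -0.1703
  x=2: 5/24 × log_e[(5/24)/(1/9)] = 0.1310
D_KL(P||Q) = 0.1066 nats

D_KL(P||Q) = 0.1066 ≥ 0 ✓

This non-negativity is a fundamental property: relative entropy cannot be negative because it measures how different Q is from P.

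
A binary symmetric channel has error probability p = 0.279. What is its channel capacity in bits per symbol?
0.1459 bits

For a binary symmetric channel (BSC) with error probability p:
Capacity C = 1 - H(p) bits per symbol

where H(p) = -p log₂(p) - (1-p) log₂(1-p) is the binary entropy function.

H(0.279) = 0.8541 bits
C = 1 - 0.8541 = 0.1459 bits per symbol

This means we can reliably transmit up to 0.1459 bits of information per channel use.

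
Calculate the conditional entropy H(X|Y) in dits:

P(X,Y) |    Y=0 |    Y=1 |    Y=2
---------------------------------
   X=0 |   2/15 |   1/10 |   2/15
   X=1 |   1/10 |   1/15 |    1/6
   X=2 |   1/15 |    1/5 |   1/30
0.4332 dits

Using the chain rule: H(X|Y) = H(X,Y) - H(Y)

First, compute H(X,Y) = 0.9089 dits

Marginal P(Y) = (3/10, 11/30, 1/3)
H(Y) = 0.4757 dits

H(X|Y) = H(X,Y) - H(Y) = 0.9089 - 0.4757 = 0.4332 dits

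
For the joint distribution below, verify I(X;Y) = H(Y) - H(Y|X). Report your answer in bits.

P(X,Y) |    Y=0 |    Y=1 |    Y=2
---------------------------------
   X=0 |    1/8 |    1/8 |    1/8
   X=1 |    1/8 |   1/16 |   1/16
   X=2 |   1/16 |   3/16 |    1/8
I(X;Y) = 0.0629 bits

Mutual information has multiple equivalent forms:
- I(X;Y) = H(X) - H(X|Y)
- I(X;Y) = H(Y) - H(Y|X)
- I(X;Y) = H(X) + H(Y) - H(X,Y)

Computing all quantities:
H(X) = 1.5613, H(Y) = 1.5794, H(X,Y) = 3.0778
H(X|Y) = 1.4984, H(Y|X) = 1.5165

Verification:
H(X) - H(X|Y) = 1.5613 - 1.4984 = 0.0629
H(Y) - H(Y|X) = 1.5794 - 1.5165 = 0.0629
H(X) + H(Y) - H(X,Y) = 1.5613 + 1.5794 - 3.0778 = 0.0629

All forms give I(X;Y) = 0.0629 bits. ✓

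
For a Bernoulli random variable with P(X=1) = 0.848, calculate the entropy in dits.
0.1851 dits

The binary entropy function is:
H(p) = -p log(p) - (1-p) log(1-p)

H(0.848) = -0.848 × log_10(0.848) - 0.152 × log_10(0.152)
H(0.848) = 0.1851 dits

Note: Binary entropy is maximized at p=0.5 (H=1 bit) and minimized at p=0 or p=1 (H=0).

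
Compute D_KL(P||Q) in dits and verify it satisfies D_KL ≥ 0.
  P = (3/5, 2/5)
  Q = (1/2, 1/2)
0.0087 dits

KL divergence satisfies the Gibbs inequality: D_KL(P||Q) ≥ 0 for all distributions P, Q.

D_KL(P||Q) = Σ p(x) log(p(x)/q(x))
Term by term:
  x=0: 3/5 × log_10[(3/5)/(1/2)] = 0.0475
  x=1: 2/5 × log_10[(2/5)/(1/2)] = -0.0388
D_KL(P||Q) = 0.0087 dits

D_KL(P||Q) = 0.0087 ≥ 0 ✓

This non-negativity is a fundamental property: relative entropy cannot be negative because it measures how different Q is from P.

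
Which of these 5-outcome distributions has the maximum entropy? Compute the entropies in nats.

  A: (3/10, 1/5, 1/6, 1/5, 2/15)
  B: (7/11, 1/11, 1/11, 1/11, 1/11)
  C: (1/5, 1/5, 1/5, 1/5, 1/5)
C

For a discrete distribution over n outcomes, entropy is maximized by the uniform distribution.

Computing entropies:
H(A) = 1.5722 nats
H(B) = 1.1596 nats
H(C) = 1.6094 nats

The uniform distribution (where all probabilities equal 1/5) achieves the maximum entropy of log_e(5) = 1.6094 nats.

Distribution C has the highest entropy.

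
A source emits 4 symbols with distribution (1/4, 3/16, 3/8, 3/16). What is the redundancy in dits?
0.0192 dits

Redundancy measures how far a source is from maximum entropy:
R = H_max - H(X)

Maximum entropy for 4 symbols: H_max = log_10(4) = 0.6021 dits
Actual entropy: H(X) = 0.5829 dits
Redundancy: R = 0.6021 - 0.5829 = 0.0192 dits

This redundancy represents potential for compression: the source could be compressed by 0.0192 dits per symbol.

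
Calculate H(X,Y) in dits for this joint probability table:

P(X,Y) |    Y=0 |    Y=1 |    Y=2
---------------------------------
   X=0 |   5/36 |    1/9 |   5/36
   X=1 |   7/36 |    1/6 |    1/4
0.7627 dits

Joint entropy is H(X,Y) = -Σ_{x,y} p(x,y) log p(x,y).

Summing over all non-zero entries:
H(X,Y) = -[5/36·log_10(5/36) + 1/9·log_10(1/9) + 5/36·log_10(5/36) + 7/36·log_10(7/36) + 1/6·log_10(1/6) + 1/4·log_10(1/4)]
H(X,Y) = 0.7627 dits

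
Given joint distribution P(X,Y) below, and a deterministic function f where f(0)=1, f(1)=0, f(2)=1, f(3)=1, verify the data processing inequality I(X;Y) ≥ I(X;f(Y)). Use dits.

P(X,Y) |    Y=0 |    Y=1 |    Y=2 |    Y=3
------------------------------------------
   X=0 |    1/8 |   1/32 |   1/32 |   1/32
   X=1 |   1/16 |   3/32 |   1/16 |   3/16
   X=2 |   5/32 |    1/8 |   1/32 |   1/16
I(X;Y) = 0.0425, I(X;f(Y)) = 0.0063, inequality holds: 0.0425 ≥ 0.0063

Data Processing Inequality: For any Markov chain X → Y → Z, we have I(X;Y) ≥ I(X;Z).

Here Z = f(Y) is a deterministic function of Y, forming X → Y → Z.

Original I(X;Y) = 0.0425 dits

After applying f:
P(X,Z) where Z=f(Y):
- P(X,Z=0) = P(X,Y=1)
- P(X,Z=1) = P(X,Y=0) + P(X,Y=2) + P(X,Y=3)

I(X;Z) = I(X;f(Y)) = 0.0063 dits

Verification: 0.0425 ≥ 0.0063 ✓

Information cannot be created by processing; the function f can only lose information about X.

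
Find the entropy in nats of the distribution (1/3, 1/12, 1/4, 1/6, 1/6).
1.5171 nats

Shannon entropy is H(X) = -Σ p(x) log p(x).

For P = (1/3, 1/12, 1/4, 1/6, 1/6):
H = -1/3 × log_e(1/3) -1/12 × log_e(1/12) -1/4 × log_e(1/4) -1/6 × log_e(1/6) -1/6 × log_e(1/6)
H = 1.5171 nats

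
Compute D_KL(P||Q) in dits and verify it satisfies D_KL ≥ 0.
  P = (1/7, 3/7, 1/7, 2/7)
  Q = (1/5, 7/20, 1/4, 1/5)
0.0264 dits

KL divergence satisfies the Gibbs inequality: D_KL(P||Q) ≥ 0 for all distributions P, Q.

D_KL(P||Q) = Σ p(x) log(p(x)/q(x))
Term by term:
  x=0: 1/7 × log_10[(1/7)/(1/5)] = -0.0209
  x=1: 3/7 × log_10[(3/7)/(7/20)] = 0.0377
  x=2: 1/7 × log_10[(1/7)/(1/4)] = -0.0347
  x=3: 2/7 × log_10[(2/7)/(1/5)] = 0.0443
D_KL(P||Q) = 0.0264 dits

D_KL(P||Q) = 0.0264 ≥ 0 ✓

This non-negativity is a fundamental property: relative entropy cannot be negative because it measures how different Q is from P.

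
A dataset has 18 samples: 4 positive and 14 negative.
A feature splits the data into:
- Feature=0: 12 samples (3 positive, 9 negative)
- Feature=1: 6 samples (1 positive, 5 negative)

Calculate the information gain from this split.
0.0067 bits

Information Gain = H(Y) - H(Y|Feature)

Before split:
P(positive) = 4/18 = 0.2222
H(Y) = 0.7642 bits

After split:
Feature=0: H = 0.8113 bits (weight = 12/18)
Feature=1: H = 0.6500 bits (weight = 6/18)
H(Y|Feature) = (12/18)×0.8113 + (6/18)×0.6500 = 0.7575 bits

Information Gain = 0.7642 - 0.7575 = 0.0067 bits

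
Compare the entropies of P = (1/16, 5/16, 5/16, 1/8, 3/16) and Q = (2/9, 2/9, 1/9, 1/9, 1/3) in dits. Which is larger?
Q

Computing entropies in dits:
H(P) = 0.6402
H(Q) = 0.6614

Distribution Q has higher entropy.

Intuition: The distribution closer to uniform (more spread out) has higher entropy.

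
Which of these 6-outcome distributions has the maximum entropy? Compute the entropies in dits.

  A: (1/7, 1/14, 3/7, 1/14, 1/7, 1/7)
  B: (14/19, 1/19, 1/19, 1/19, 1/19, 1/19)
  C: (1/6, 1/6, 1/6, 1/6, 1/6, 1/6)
C

For a discrete distribution over n outcomes, entropy is maximized by the uniform distribution.

Computing entropies:
H(A) = 0.6836 dits
H(B) = 0.4342 dits
H(C) = 0.7782 dits

The uniform distribution (where all probabilities equal 1/6) achieves the maximum entropy of log_10(6) = 0.7782 dits.

Distribution C has the highest entropy.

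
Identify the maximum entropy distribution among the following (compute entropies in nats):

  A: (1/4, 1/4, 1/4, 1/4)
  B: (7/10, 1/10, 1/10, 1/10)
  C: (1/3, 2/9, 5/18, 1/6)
A

For a discrete distribution over n outcomes, entropy is maximized by the uniform distribution.

Computing entropies:
H(A) = 1.3863 nats
H(B) = 0.9404 nats
H(C) = 1.3549 nats

The uniform distribution (where all probabilities equal 1/4) achieves the maximum entropy of log_e(4) = 1.3863 nats.

Distribution A has the highest entropy.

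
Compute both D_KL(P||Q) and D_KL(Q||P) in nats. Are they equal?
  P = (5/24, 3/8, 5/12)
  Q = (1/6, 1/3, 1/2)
D_KL(P||Q) = 0.0147, D_KL(Q||P) = 0.0147

KL divergence is not symmetric: D_KL(P||Q) ≠ D_KL(Q||P) in general.

D_KL(P||Q) = 0.0147 nats
D_KL(Q||P) = 0.0147 nats

In this case they happen to be equal (to 4 decimal places).

This asymmetry is why KL divergence is not a true distance metric.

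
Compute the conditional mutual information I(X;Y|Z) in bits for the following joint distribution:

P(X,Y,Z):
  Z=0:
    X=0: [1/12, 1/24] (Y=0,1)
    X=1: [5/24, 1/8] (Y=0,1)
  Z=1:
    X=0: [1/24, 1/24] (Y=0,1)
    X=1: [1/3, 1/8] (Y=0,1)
0.0121 bits

Conditional mutual information: I(X;Y|Z) = H(X|Z) + H(Y|Z) - H(X,Y|Z)

H(Z) = 0.9950
H(X,Z) = 1.7179 → H(X|Z) = 0.7230
H(Y,Z) = 1.9108 → H(Y|Z) = 0.9158
H(X,Y,Z) = 2.6217 → H(X,Y|Z) = 1.6267

I(X;Y|Z) = 0.7230 + 0.9158 - 1.6267 = 0.0121 bits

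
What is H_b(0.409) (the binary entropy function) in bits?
0.9760 bits

The binary entropy function is:
H(p) = -p log(p) - (1-p) log(1-p)

H(0.409) = -0.409 × log_2(0.409) - 0.591 × log_2(0.591)
H(0.409) = 0.9760 bits

Note: Binary entropy is maximized at p=0.5 (H=1 bit) and minimized at p=0 or p=1 (H=0).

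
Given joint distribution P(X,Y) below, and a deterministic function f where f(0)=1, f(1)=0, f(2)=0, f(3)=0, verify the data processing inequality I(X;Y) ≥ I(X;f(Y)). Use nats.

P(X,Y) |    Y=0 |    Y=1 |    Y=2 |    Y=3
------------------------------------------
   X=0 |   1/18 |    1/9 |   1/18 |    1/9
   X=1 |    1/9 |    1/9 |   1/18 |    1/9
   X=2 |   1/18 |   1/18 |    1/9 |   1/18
I(X;Y) = 0.0411, I(X;f(Y)) = 0.0079, inequality holds: 0.0411 ≥ 0.0079

Data Processing Inequality: For any Markov chain X → Y → Z, we have I(X;Y) ≥ I(X;Z).

Here Z = f(Y) is a deterministic function of Y, forming X → Y → Z.

Original I(X;Y) = 0.0411 nats

After applying f:
P(X,Z) where Z=f(Y):
- P(X,Z=0) = P(X,Y=1) + P(X,Y=2) + P(X,Y=3)
- P(X,Z=1) = P(X,Y=0)

I(X;Z) = I(X;f(Y)) = 0.0079 nats

Verification: 0.0411 ≥ 0.0079 ✓

Information cannot be created by processing; the function f can only lose information about X.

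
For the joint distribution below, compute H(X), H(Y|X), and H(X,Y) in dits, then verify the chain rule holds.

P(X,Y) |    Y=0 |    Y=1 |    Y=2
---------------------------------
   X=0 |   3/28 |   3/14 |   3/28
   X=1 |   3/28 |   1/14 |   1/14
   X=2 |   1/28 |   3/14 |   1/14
H(X,Y) = 0.8958, H(X) = 0.4667, H(Y|X) = 0.4291 (all in dits)

Chain rule: H(X,Y) = H(X) + H(Y|X)

Left side — joint entropy directly:
H(X,Y) = -Σ p(x,y) log p(x,y) = 0.8958 dits

Right side — compute H(Y|X) from the conditional distributions:
P(X) = (3/7, 1/4, 9/28), so H(X) = 0.4667 dits
H(Y|X) = Σ_x P(X=x) · H(Y|X=x):
  P(Y|X=0) = (1/4, 1/2, 1/4), H(Y|X=0) = 0.4515, weight P(X=0) = 3/7
  P(Y|X=1) = (3/7, 2/7, 2/7), H(Y|X=1) = 0.4686, weight P(X=1) = 1/4
  P(Y|X=2) = (1/9, 2/3, 2/9), H(Y|X=2) = 0.3686, weight P(X=2) = 9/28
H(Y|X) = 0.4291 dits

H(X) + H(Y|X) = 0.4667 + 0.4291 = 0.8958 dits

Both sides equal 0.8958 dits. ✓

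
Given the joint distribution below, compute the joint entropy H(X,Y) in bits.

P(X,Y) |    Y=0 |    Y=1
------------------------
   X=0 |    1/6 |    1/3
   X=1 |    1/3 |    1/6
1.9183 bits

Joint entropy is H(X,Y) = -Σ_{x,y} p(x,y) log p(x,y).

Summing over all non-zero entries:
H(X,Y) = -[1/6·log_2(1/6) + 1/3·log_2(1/3) + 1/3·log_2(1/3) + 1/6·log_2(1/6)]
H(X,Y) = 1.9183 bits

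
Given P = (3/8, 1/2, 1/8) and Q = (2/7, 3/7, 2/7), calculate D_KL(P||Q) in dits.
0.0329 dits

KL divergence: D_KL(P||Q) = Σ p(x) log(p(x)/q(x))

Computing term by term:
  x=0: 3/8 × log_10[(3/8)/(2/7)] = 3/8 × 0.1181 = 0.0443
  x=1: 1/2 × log_10[(1/2)/(3/7)] = 1/2 × 0.0669 = 0.0335
  x=2: 1/8 × log_10[(1/8)/(2/7)] = 1/8 × -0.3590 = -0.0449

D_KL(P||Q) = 0.0329 dits

Note: KL divergence is always non-negative and equals 0 iff P = Q.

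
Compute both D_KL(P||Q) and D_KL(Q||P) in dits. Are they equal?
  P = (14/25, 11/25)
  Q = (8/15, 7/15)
D_KL(P||Q) = 0.0006, D_KL(Q||P) = 0.0006

KL divergence is not symmetric: D_KL(P||Q) ≠ D_KL(Q||P) in general.

D_KL(P||Q) = 0.0006 dits
D_KL(Q||P) = 0.0006 dits

In this case they happen to be equal (to 4 decimal places).

This asymmetry is why KL divergence is not a true distance metric.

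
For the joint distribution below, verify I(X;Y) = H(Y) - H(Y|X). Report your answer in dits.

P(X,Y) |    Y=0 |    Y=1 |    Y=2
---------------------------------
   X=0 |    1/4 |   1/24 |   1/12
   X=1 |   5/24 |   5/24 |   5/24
I(X;Y) = 0.0255 dits

Mutual information has multiple equivalent forms:
- I(X;Y) = H(X) - H(X|Y)
- I(X;Y) = H(Y) - H(Y|X)
- I(X;Y) = H(X) + H(Y) - H(X,Y)

Computing all quantities:
H(X) = 0.2873, H(Y) = 0.4619, H(X,Y) = 0.7237
H(X|Y) = 0.2618, H(Y|X) = 0.4364

Verification:
H(X) - H(X|Y) = 0.2873 - 0.2618 = 0.0255
H(Y) - H(Y|X) = 0.4619 - 0.4364 = 0.0255
H(X) + H(Y) - H(X,Y) = 0.2873 + 0.4619 - 0.7237 = 0.0255

All forms give I(X;Y) = 0.0255 dits. ✓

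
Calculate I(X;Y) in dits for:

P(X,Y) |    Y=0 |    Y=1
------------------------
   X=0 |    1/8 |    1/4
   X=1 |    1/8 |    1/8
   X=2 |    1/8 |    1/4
0.0047 dits

Mutual information: I(X;Y) = H(X) + H(Y) - H(X,Y)

Marginals:
P(X) = (3/8, 1/4, 3/8), H(X) = 0.4700 dits
P(Y) = (3/8, 5/8), H(Y) = 0.2873 dits

Joint entropy: H(X,Y) = 0.7526 dits

I(X;Y) = 0.4700 + 0.2873 - 0.7526 = 0.0047 dits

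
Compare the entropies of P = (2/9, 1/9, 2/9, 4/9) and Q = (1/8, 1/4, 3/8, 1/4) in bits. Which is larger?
Q

Computing entropies in bits:
H(P) = 1.8366
H(Q) = 1.9056

Distribution Q has higher entropy.

Intuition: The distribution closer to uniform (more spread out) has higher entropy.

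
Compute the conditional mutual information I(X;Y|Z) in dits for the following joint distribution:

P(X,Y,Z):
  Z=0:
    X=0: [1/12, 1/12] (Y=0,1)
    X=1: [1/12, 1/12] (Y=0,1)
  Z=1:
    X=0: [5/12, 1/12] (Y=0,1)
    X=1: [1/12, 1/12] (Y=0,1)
0.0148 dits

Conditional mutual information: I(X;Y|Z) = H(X|Z) + H(Y|Z) - H(X,Y|Z)

H(Z) = 0.2764
H(X,Z) = 0.5396 → H(X|Z) = 0.2632
H(Y,Z) = 0.5396 → H(Y|Z) = 0.2632
H(X,Y,Z) = 0.7879 → H(X,Y|Z) = 0.5115

I(X;Y|Z) = 0.2632 + 0.2632 - 0.5115 = 0.0148 dits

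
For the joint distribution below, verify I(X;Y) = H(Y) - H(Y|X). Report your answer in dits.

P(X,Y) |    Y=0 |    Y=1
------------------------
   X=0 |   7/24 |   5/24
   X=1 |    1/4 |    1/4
I(X;Y) = 0.0015 dits

Mutual information has multiple equivalent forms:
- I(X;Y) = H(X) - H(X|Y)
- I(X;Y) = H(Y) - H(Y|X)
- I(X;Y) = H(X) + H(Y) - H(X,Y)

Computing all quantities:
H(X) = 0.3010, H(Y) = 0.2995, H(X,Y) = 0.5990
H(X|Y) = 0.2995, H(Y|X) = 0.2980

Verification:
H(X) - H(X|Y) = 0.3010 - 0.2995 = 0.0015
H(Y) - H(Y|X) = 0.2995 - 0.2980 = 0.0015
H(X) + H(Y) - H(X,Y) = 0.3010 + 0.2995 - 0.5990 = 0.0015

All forms give I(X;Y) = 0.0015 dits. ✓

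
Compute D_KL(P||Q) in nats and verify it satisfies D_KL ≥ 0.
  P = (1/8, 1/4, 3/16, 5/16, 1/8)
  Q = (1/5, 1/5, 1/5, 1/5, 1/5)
0.0656 nats

KL divergence satisfies the Gibbs inequality: D_KL(P||Q) ≥ 0 for all distributions P, Q.

D_KL(P||Q) = Σ p(x) log(p(x)/q(x))
Term by term:
  x=0: 1/8 × log_e[(1/8)/(1/5)] = -0.0588
  x=1: 1/4 × log_e[(1/4)/(1/5)] = 0.0558
  x=2: 3/16 × log_e[(3/16)/(1/5)] = -0.0121
  x=3: 5/16 × log_e[(5/16)/(1/5)] = 0.1395
  x=4: 1/8 × log_e[(1/8)/(1/5)] = -0.0588
D_KL(P||Q) = 0.0656 nats

D_KL(P||Q) = 0.0656 ≥ 0 ✓

This non-negativity is a fundamental property: relative entropy cannot be negative because it measures how different Q is from P.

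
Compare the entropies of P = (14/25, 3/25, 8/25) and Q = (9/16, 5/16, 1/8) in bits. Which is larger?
Q

Computing entropies in bits:
H(P) = 1.3615
H(Q) = 1.3663

Distribution Q has higher entropy.

Intuition: The distribution closer to uniform (more spread out) has higher entropy.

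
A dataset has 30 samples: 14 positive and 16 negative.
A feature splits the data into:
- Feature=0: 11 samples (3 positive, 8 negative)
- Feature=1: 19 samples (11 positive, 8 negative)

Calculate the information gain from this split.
0.0649 bits

Information Gain = H(Y) - H(Y|Feature)

Before split:
P(positive) = 14/30 = 0.4667
H(Y) = 0.9968 bits

After split:
Feature=0: H = 0.8454 bits (weight = 11/30)
Feature=1: H = 0.9819 bits (weight = 19/30)
H(Y|Feature) = (11/30)×0.8454 + (19/30)×0.9819 = 0.9319 bits

Information Gain = 0.9968 - 0.9319 = 0.0649 bits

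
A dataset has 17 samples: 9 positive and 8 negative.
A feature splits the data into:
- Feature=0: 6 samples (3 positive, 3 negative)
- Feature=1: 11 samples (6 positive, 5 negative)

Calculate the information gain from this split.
0.0014 bits

Information Gain = H(Y) - H(Y|Feature)

Before split:
P(positive) = 9/17 = 0.5294
H(Y) = 0.9975 bits

After split:
Feature=0: H = 1.0000 bits (weight = 6/17)
Feature=1: H = 0.9940 bits (weight = 11/17)
H(Y|Feature) = (6/17)×1.0000 + (11/17)×0.9940 = 0.9961 bits

Information Gain = 0.9975 - 0.9961 = 0.0014 bits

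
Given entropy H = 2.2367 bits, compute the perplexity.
4.7132

Perplexity is 2^H (or exp(H) for natural log).

H = 2.2367 bits
Perplexity = 2^2.2367 = 4.7132

Interpretation: The model's uncertainty is equivalent to choosing uniformly among 4.7 options.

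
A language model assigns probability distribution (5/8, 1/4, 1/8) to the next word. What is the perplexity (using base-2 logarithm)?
2.4602

Perplexity is 2^H (or exp(H) for natural log).

First, H = -Σ p log p = 1.2988 bits
Perplexity = 2^1.2988 = 2.4602

Interpretation: The model's uncertainty is equivalent to choosing uniformly among 2.5 options.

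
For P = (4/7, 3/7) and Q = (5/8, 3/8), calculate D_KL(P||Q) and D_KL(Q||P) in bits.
D_KL(P||Q) = 0.0087, D_KL(Q||P) = 0.0086

KL divergence is not symmetric: D_KL(P||Q) ≠ D_KL(Q||P) in general.

D_KL(P||Q) = 0.0087 bits
D_KL(Q||P) = 0.0086 bits

No, they are not equal!

This asymmetry is why KL divergence is not a true distance metric.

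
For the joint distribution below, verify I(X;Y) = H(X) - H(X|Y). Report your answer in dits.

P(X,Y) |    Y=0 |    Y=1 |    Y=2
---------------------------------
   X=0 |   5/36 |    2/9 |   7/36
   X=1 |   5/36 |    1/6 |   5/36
I(X;Y) = 0.0011 dits

Mutual information has multiple equivalent forms:
- I(X;Y) = H(X) - H(X|Y)
- I(X;Y) = H(Y) - H(Y|X)
- I(X;Y) = H(X) + H(Y) - H(X,Y)

Computing all quantities:
H(X) = 0.2983, H(Y) = 0.4731, H(X,Y) = 0.7704
H(X|Y) = 0.2973, H(Y|X) = 0.4720

Verification:
H(X) - H(X|Y) = 0.2983 - 0.2973 = 0.0011
H(Y) - H(Y|X) = 0.4731 - 0.4720 = 0.0011
H(X) + H(Y) - H(X,Y) = 0.2983 + 0.4731 - 0.7704 = 0.0011

All forms give I(X;Y) = 0.0011 dits. ✓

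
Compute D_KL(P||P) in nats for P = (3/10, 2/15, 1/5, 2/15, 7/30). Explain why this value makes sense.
0.0000 nats

KL divergence satisfies the Gibbs inequality: D_KL(P||Q) ≥ 0 for all distributions P, Q.

D_KL(P||Q) = Σ p(x) log(p(x)/q(x))
Each term is p(x) × log_e(p(x)/p(x)) = p(x) × log_e(1) = 0, so the sum is 0.
D_KL(P||Q) = 0.0000 nats

When P = Q, the KL divergence is exactly 0, as there is no 'divergence' between identical distributions.

This non-negativity is a fundamental property: relative entropy cannot be negative because it measures how different Q is from P.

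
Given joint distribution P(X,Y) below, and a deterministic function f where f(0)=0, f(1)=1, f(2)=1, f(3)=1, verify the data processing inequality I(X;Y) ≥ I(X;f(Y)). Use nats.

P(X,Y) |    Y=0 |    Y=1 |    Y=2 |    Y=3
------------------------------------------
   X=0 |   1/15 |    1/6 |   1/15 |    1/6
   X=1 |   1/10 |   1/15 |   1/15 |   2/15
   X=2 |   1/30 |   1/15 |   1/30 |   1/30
I(X;Y) = 0.0311, I(X;f(Y)) = 0.0108, inequality holds: 0.0311 ≥ 0.0108

Data Processing Inequality: For any Markov chain X → Y → Z, we have I(X;Y) ≥ I(X;Z).

Here Z = f(Y) is a deterministic function of Y, forming X → Y → Z.

Original I(X;Y) = 0.0311 nats

After applying f:
P(X,Z) where Z=f(Y):
- P(X,Z=0) = P(X,Y=0)
- P(X,Z=1) = P(X,Y=1) + P(X,Y=2) + P(X,Y=3)

I(X;Z) = I(X;f(Y)) = 0.0108 nats

Verification: 0.0311 ≥ 0.0108 ✓

Information cannot be created by processing; the function f can only lose information about X.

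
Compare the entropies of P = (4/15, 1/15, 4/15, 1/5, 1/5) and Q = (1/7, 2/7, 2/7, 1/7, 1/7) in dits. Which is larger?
Q

Computing entropies in dits:
H(P) = 0.6641
H(Q) = 0.6731

Distribution Q has higher entropy.

Intuition: The distribution closer to uniform (more spread out) has higher entropy.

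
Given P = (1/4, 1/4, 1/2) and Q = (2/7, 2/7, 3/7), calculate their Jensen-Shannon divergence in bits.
0.0037 bits

Jensen-Shannon divergence is:
JSD(P||Q) = 0.5 × D_KL(P||M) + 0.5 × D_KL(Q||M)
where M = 0.5 × (P + Q) is the mixture distribution.

M = 0.5 × (1/4, 1/4, 1/2) + 0.5 × (2/7, 2/7, 3/7) = (0.267857, 0.267857, 13/28)

D_KL(P||M) = 0.0037 bits
D_KL(Q||M) = 0.0037 bits

JSD(P||Q) = 0.5 × 0.0037 + 0.5 × 0.0037 = 0.0037 bits

Unlike KL divergence, JSD is symmetric and bounded: 0 ≤ JSD ≤ log(2).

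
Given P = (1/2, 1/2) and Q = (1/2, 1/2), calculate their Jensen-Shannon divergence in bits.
0.0000 bits

Jensen-Shannon divergence is:
JSD(P||Q) = 0.5 × D_KL(P||M) + 0.5 × D_KL(Q||M)
where M = 0.5 × (P + Q) is the mixture distribution.

M = 0.5 × (1/2, 1/2) + 0.5 × (1/2, 1/2) = (1/2, 1/2)

D_KL(P||M) = 0.0000 bits
D_KL(Q||M) = 0.0000 bits

JSD(P||Q) = 0.5 × 0.0000 + 0.5 × 0.0000 = 0.0000 bits

Unlike KL divergence, JSD is symmetric and bounded: 0 ≤ JSD ≤ log(2).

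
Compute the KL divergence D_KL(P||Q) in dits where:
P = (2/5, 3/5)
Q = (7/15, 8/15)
0.0039 dits

KL divergence: D_KL(P||Q) = Σ p(x) log(p(x)/q(x))

Computing term by term:
  x=0: 2/5 × log_10[(2/5)/(7/15)] = 2/5 × -0.0669 = -0.0268
  x=1: 3/5 × log_10[(3/5)/(8/15)] = 3/5 × 0.0512 = 0.0307

D_KL(P||Q) = 0.0039 dits

Note: KL divergence is always non-negative and equals 0 iff P = Q.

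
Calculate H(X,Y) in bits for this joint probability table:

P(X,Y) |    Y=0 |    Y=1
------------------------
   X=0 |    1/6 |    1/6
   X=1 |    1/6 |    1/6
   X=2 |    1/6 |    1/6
2.5850 bits

Joint entropy is H(X,Y) = -Σ_{x,y} p(x,y) log p(x,y).

Summing over all non-zero entries:
H(X,Y) = -[1/6·log_2(1/6) + 1/6·log_2(1/6) + 1/6·log_2(1/6) + 1/6·log_2(1/6) + 1/6·log_2(1/6) + 1/6·log_2(1/6)]
H(X,Y) = 2.5850 bits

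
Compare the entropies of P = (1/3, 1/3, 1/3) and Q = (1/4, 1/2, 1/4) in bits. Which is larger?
P

Computing entropies in bits:
H(P) = 1.5850
H(Q) = 1.5000

Distribution P has higher entropy.

Intuition: The distribution closer to uniform (more spread out) has higher entropy.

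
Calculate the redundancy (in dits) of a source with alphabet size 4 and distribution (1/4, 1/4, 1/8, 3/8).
0.0284 dits

Redundancy measures how far a source is from maximum entropy:
R = H_max - H(X)

Maximum entropy for 4 symbols: H_max = log_10(4) = 0.6021 dits
Actual entropy: H(X) = 0.5737 dits
Redundancy: R = 0.6021 - 0.5737 = 0.0284 dits

This redundancy represents potential for compression: the source could be compressed by 0.0284 dits per symbol.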